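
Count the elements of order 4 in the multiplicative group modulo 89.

φ(89) = 89 − 1 = 88 = 2^3 · 11.
Since (Z/89Z)^× is cyclic of order 88, the number of elements of order d is φ(d) when d | 88 and 0 otherwise.
4 = 2^2 divides 88, and φ(4) = 2.

2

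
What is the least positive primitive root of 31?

3

φ(31) = 31 − 1 = 30 = 2 · 3 · 5.
g is a primitive root iff g^(30/q) ≢ 1 (mod 31) for each prime q ∈ {2, 3, 5}.
g = 2: 2^15 ≡ 1 — hits 1, so not a primitive root.
g = 3: 3^15 ≡ 30; 3^10 ≡ 25; 3^6 ≡ 16 — none is 1, so 3 is a primitive root.
The smallest primitive root modulo 31 is 3.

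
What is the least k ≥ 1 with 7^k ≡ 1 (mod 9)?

3

The order of 7 must divide φ(9) = φ(3^2) = 3·(3−1) = 6 = 2 · 3.
Divisors of 6: 1, 2, 3, 6.
Test each divisor d:
7^1 ≡ 7
7^2 ≡ 4
7^3 ≡ 1
So ord_9(7) = 3.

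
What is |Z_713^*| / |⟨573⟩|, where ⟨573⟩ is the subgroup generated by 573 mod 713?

6

By Lagrange's theorem, ord_713(573) divides φ(713) = φ(23·31) = (23−1)·(31−1) = 22·30 = 660 = 2^2 · 3 · 5 · 11.
Divisors of 660: 1, 2, 3, 4, 5, 6, 10, 11, 12, 15, 20, 22, 30, 33, 44, 55, 60, 66, 110, 132, 165, 220, 330, 660.
Compute 573^d (mod 713) for the divisors d until we hit 1:
573^1 ≡ 573 (mod 713)
573^2 ≡ 349 (mod 713)
573^3 ≡ 337 (mod 713)
573^4 ≡ 591 (mod 713)
573^5 ≡ 681 (mod 713)
573^6 ≡ 202 (mod 713)
573^10 ≡ 311 (mod 713)
573^11 ≡ 666 (mod 713)
573^12 ≡ 163 (mod 713)
573^15 ≡ 30 (mod 713)
573^20 ≡ 466 (mod 713)
573^22 ≡ 70 (mod 713)
573^30 ≡ 187 (mod 713)
573^33 ≡ 275 (mod 713)
573^44 ≡ 622 (mod 713)
573^55 ≡ 712 (mod 713)
573^60 ≡ 32 (mod 713)
573^66 ≡ 47 (mod 713)
573^110 ≡ 1 (mod 713) ✓
The order of 573 is 110, so the subgroup it generates has 110 elements.
The index is φ(713) / ord(573) = 660 / 110 = 6.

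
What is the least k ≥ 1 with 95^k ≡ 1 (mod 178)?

88

ord(95) | φ(178) = φ(2)·φ(89) = 1·88 = 88 = 2^3 · 11.
Divisors of 88: 1, 2, 4, 8, 11, 22, 44, 88.
Test each divisor d:
95^1 ≡ 95
95^2 ≡ 125
95^4 ≡ 139
95^8 ≡ 97
95^11 ≡ 37
95^22 ≡ 123
95^44 ≡ 177
95^88 ≡ 1
The smallest such exponent is 88, so the order of 95 is 88.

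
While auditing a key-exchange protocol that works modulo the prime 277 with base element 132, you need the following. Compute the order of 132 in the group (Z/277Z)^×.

92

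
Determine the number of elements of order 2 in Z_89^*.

1

φ(89) = 89 − 1 = 88 = 2^3 · 11.
(Z/89Z)^× is cyclic (|G| = 88); a cyclic group of order m has exactly φ(d) elements of each order d | m, and none otherwise.
2 | 88, and φ(2) = 2 − 1 = 1.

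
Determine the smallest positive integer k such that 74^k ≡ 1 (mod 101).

100

The order of 74 must divide φ(101) = 101 − 1 = 100 = 2^2 · 5^2.
Divisors of 100: 1, 2, 4, 5, 10, 20, 25, 50, 100.
Compute 74^d (mod 101) for the divisors d until we hit 1:
74^1 ≡ 74 (mod 101)
74^2 ≡ 22 (mod 101)
74^4 ≡ 80 (mod 101)
74^5 ≡ 62 (mod 101)
74^10 ≡ 6 (mod 101)
74^20 ≡ 36 (mod 101)
74^25 ≡ 10 (mod 101)
74^50 ≡ 100 (mod 101)
74^100 ≡ 1 (mod 101) ✓
So ord_101(74) = 100.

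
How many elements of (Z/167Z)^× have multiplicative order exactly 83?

φ(167) = 167 − 1 = 166 = 2 · 83.
In a cyclic group of order 166, there are φ(d) elements of order d for each divisor d of 166, and zero for non-divisors.
83 | 166, and φ(83) = 83 − 1 = 82.

82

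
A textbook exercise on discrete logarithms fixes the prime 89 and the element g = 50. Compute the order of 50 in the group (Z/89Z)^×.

22

Since 50 ∈ (Z/89Z)^×, its order divides φ(89) = 89 − 1 = 88 = 2^3 · 11.
Divisors of 88: 1, 2, 4, 8, 11, 22, 44, 88.
Check 50^d mod 89 for each divisor in increasing order:
50^1 ≡ 50
50^2 ≡ 8
50^4 ≡ 64
50^8 ≡ 2
50^11 ≡ 88
50^22 ≡ 1
The smallest such exponent is 22, so the order of 50 is 22.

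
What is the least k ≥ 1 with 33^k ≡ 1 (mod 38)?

Since 33 ∈ (Z/38Z)^×, its order divides φ(38) = φ(2)·φ(19) = 1·18 = 18 = 2 · 3^2.
Divisors of 18: 1, 2, 3, 6, 9, 18.
Test each divisor d:
33^1 ≡ 33 (mod 38)
33^2 ≡ 25 (mod 38)
33^3 ≡ 27 (mod 38)
33^6 ≡ 7 (mod 38)
33^9 ≡ 37 (mod 38)
33^18 ≡ 1 (mod 38) ✓
So ord_38(33) = 18.

18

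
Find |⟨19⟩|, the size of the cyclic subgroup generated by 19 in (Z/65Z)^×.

12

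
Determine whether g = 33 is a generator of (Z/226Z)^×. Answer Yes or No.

Yes

φ(226) = φ(2)·φ(113) = 1·112 = 112 = 2^4 · 7.
33 is a primitive root mod 226 iff 33^(φ(226)/q) ≢ 1 for every prime q | φ(226), i.e. q ∈ {2, 7}.
33^56 ≡ 225 (mod 226)  [q = 2: ≢ 1 ✓]
33^16 ≡ 109 (mod 226)  [q = 7: ≢ 1 ✓]
Every test exponent gives a nontrivial residue, hence 33 generates the full group.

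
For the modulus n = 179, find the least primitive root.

φ(179) = 179 − 1 = 178 = 2 · 89.
Test candidates g = 2, 3, … against the prime factors q ∈ {2, 89} of φ(179): g is a generator iff g^(178/q) ≢ 1 for every such q.
g = 2: 2^89 ≡ 178; 2^2 ≡ 4 — none is 1, so 2 is a primitive root.
So 2 is the smallest generator of (Z/179Z)^×.

2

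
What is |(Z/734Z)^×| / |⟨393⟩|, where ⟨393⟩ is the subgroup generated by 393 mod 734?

2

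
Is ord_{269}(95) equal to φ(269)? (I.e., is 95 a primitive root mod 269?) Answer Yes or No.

Yes

φ(269) = 269 − 1 = 268 = 2^2 · 67.
95 is a primitive root mod 269 iff 95^(φ(269)/q) ≢ 1 for every prime q | φ(269), i.e. q ∈ {2, 67}.
95^134 ≡ 268 (mod 269)  [q = 2: ≢ 1 ✓]
95^4 ≡ 115 (mod 269)  [q = 67: ≢ 1 ✓]
All checks pass, so 95 has order 268 and is a primitive root modulo 269.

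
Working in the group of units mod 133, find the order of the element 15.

18

Since 15 ∈ (Z/133Z)^×, its order divides φ(133) = φ(7·19) = (7−1)·(19−1) = 6·18 = 108 = 2^2 · 3^3.
Divisors of 108: 1, 2, 3, 4, 6, 9, 12, 18, 27, 36, 54, 108.
Evaluate successive powers at the divisors of 108:
15^1 ≡ 15 (mod 133)
15^2 ≡ 92 (mod 133)
15^3 ≡ 50 (mod 133)
15^4 ≡ 85 (mod 133)
15^6 ≡ 106 (mod 133)
15^9 ≡ 113 (mod 133)
15^12 ≡ 64 (mod 133)
15^18 ≡ 1 (mod 133) ✓
The smallest such exponent is 18, so the order of 15 is 18.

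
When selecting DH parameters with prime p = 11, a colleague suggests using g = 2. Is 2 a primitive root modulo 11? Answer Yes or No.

φ(11) = 11 − 1 = 10 = 2 · 5.
2 is a primitive root mod 11 iff 2^(φ(11)/q) ≢ 1 for every prime q | φ(11), i.e. q ∈ {2, 5}.
2^5 ≡ 10 (mod 11)  [q = 2: ≢ 1 ✓]
2^2 ≡ 4 (mod 11)  [q = 5: ≢ 1 ✓]
All checks pass, so 2 has order 10 and is a primitive root modulo 11.

Yes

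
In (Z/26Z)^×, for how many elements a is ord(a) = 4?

2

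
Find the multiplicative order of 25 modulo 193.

96

ord(25) | φ(193) = 193 − 1 = 192 = 2^6 · 3.
Divisors of 192: 1, 2, 3, 4, 6, 8, 12, 16, 24, 32, 48, 64, 96, 192.
Evaluate successive powers at the divisors of 192:
25^1 ≡ 25 (mod 193)
25^2 ≡ 46 (mod 193)
25^3 ≡ 185 (mod 193)
25^4 ≡ 186 (mod 193)
25^6 ≡ 64 (mod 193)
25^8 ≡ 49 (mod 193)
25^12 ≡ 43 (mod 193)
25^16 ≡ 85 (mod 193)
25^24 ≡ 112 (mod 193)
25^32 ≡ 84 (mod 193)
25^48 ≡ 192 (mod 193)
25^64 ≡ 108 (mod 193)
25^96 ≡ 1 (mod 193) ✓
The smallest such exponent is 96, so the order of 25 is 96.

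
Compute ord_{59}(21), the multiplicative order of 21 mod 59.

29

By Lagrange's theorem, ord_59(21) divides φ(59) = 59 − 1 = 58 = 2 · 29.
Divisors of 58: 1, 2, 29, 58.
Check 21^d mod 59 for each divisor in increasing order:
21^1 ≡ 21
21^2 ≡ 28
21^29 ≡ 1
So ord_59(21) = 29.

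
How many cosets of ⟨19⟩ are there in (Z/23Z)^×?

ord(19) | φ(23) = 23 − 1 = 22 = 2 · 11.
Divisors of 22: 1, 2, 11, 22.
Evaluate successive powers at the divisors of 22:
19^1 ≡ 19 (mod 23)
19^2 ≡ 16 (mod 23)
19^11 ≡ 22 (mod 23)
19^22 ≡ 1 (mod 23) ✓
The order of 19 is 22, so the subgroup it generates has 22 elements.
The index is φ(23) / ord(19) = 22 / 22 = 1.

1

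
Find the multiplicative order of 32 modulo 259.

36

By Lagrange's theorem, ord_259(32) divides φ(259) = φ(7·37) = (7−1)·(37−1) = 6·36 = 216 = 2^3 · 3^3.
Divisors of 216: 1, 2, 3, 4, 6, 8, 9, 12, 18, 24, 27, 36, 54, 72, 108, 216.
Check 32^d mod 259 for each divisor in increasing order:
32^1 ≡ 32 (mod 259)
32^2 ≡ 247 (mod 259)
32^3 ≡ 134 (mod 259)
32^4 ≡ 144 (mod 259)
32^6 ≡ 85 (mod 259)
32^8 ≡ 16 (mod 259)
32^9 ≡ 253 (mod 259)
32^12 ≡ 232 (mod 259)
32^18 ≡ 36 (mod 259)
32^24 ≡ 211 (mod 259)
32^27 ≡ 43 (mod 259)
32^36 ≡ 1 (mod 259) ✓
Therefore the multiplicative order of 32 modulo 259 is 36.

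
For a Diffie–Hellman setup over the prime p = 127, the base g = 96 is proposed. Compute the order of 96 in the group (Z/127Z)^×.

By Lagrange's theorem, ord_127(96) divides φ(127) = 127 − 1 = 126 = 2 · 3^2 · 7.
Divisors of 126: 1, 2, 3, 6, 7, 9, 14, 18, 21, 42, 63, 126.
Evaluate successive powers at the divisors of 126:
96^1 ≡ 96 (mod 127)
96^2 ≡ 72 (mod 127)
96^3 ≡ 54 (mod 127)
96^6 ≡ 122 (mod 127)
96^7 ≡ 28 (mod 127)
96^9 ≡ 111 (mod 127)
96^14 ≡ 22 (mod 127)
96^18 ≡ 2 (mod 127)
96^21 ≡ 108 (mod 127)
96^42 ≡ 107 (mod 127)
96^63 ≡ 126 (mod 127)
96^126 ≡ 1 (mod 127) ✓
So ord_127(96) = 126.

126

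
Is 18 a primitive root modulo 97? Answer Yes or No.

φ(97) = 97 − 1 = 96 = 2^5 · 3.
18 is a primitive root mod 97 iff 18^(φ(97)/q) ≢ 1 for every prime q | φ(97), i.e. q ∈ {2, 3}.
18^48 ≡ 1 (mod 97)  [q = 2: ≡ 1 ✗]
18^32 ≡ 1 (mod 97)  [q = 3: ≡ 1 ✗]
The check at q = 2 fails, so 18 generates a proper subgroup.

No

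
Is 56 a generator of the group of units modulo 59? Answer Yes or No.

φ(59) = 59 − 1 = 58 = 2 · 29.
Test 56^(58/q) mod 59 for each prime factor q of 58:
56^29 ≡ 58 (mod 59)  [q = 2: ≢ 1 ✓]
56^2 ≡ 9 (mod 59)  [q = 29: ≢ 1 ✓]
None equal 1, so ord_59(56) = 58: 56 is a primitive root.

Yes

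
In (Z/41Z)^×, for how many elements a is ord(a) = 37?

0

φ(41) = 41 − 1 = 40 = 2^3 · 5.
Since (Z/41Z)^× is cyclic of order 40, the number of elements of order d is φ(d) when d | 40 and 0 otherwise.
Here 40 is not a multiple of 37, so there are no elements of order 37.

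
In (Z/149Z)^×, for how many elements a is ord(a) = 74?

φ(149) = 149 − 1 = 148 = 2^2 · 37.
Since (Z/149Z)^× is cyclic of order 148, the number of elements of order d is φ(d) when d | 148 and 0 otherwise.
74 = 2 · 37 divides 148, and φ(74) = 36.

36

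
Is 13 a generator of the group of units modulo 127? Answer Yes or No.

No

φ(127) = 127 − 1 = 126 = 2 · 3^2 · 7.
An element g generates (Z/127Z)^× iff g^(126/q) ≢ 1 (mod 127) for each prime q ∈ {2, 3, 7}.
13^63 ≡ 1 (mod 127)  [q = 2: ≡ 1 ✗]
13^42 ≡ 107 (mod 127)  [q = 3: ≢ 1 ✓]
13^18 ≡ 64 (mod 127)  [q = 7: ≢ 1 ✓]
The check at q = 2 fails, so 13 generates a proper subgroup.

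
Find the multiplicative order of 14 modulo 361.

Since 14 ∈ (Z/361Z)^×, its order divides φ(361) = φ(19^2) = 19·(19−1) = 342 = 2 · 3^2 · 19.
Divisors of 342: 1, 2, 3, 6, 9, 18, 19, 38, 57, 114, 171, 342.
Evaluate successive powers at the divisors of 342:
14^1 ≡ 14 (mod 361)
14^2 ≡ 196 (mod 361)
14^3 ≡ 217 (mod 361)
14^6 ≡ 159 (mod 361)
14^9 ≡ 208 (mod 361)
14^18 ≡ 305 (mod 361)
14^19 ≡ 299 (mod 361)
14^38 ≡ 234 (mod 361)
14^57 ≡ 293 (mod 361)
14^114 ≡ 292 (mod 361)
14^171 ≡ 360 (mod 361)
14^342 ≡ 1 (mod 361) ✓
So ord_361(14) = 342.

342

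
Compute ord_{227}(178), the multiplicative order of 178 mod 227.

226

By Lagrange's theorem, ord_227(178) divides φ(227) = 227 − 1 = 226 = 2 · 113.
Divisors of 226: 1, 2, 113, 226.
Check 178^d mod 227 for each divisor in increasing order:
178^1 ≡ 178
178^2 ≡ 131
178^113 ≡ 226
178^226 ≡ 1
The smallest such exponent is 226, so the order of 178 is 226.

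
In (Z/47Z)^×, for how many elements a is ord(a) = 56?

φ(47) = 47 − 1 = 46 = 2 · 23.
In a cyclic group of order 46, there are φ(d) elements of order d for each divisor d of 46, and zero for non-divisors.
Here 46 is not a multiple of 56, so there are no elements of order 56.

0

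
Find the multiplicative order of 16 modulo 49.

Since 16 ∈ (Z/49Z)^×, its order divides φ(49) = φ(7^2) = 7·(7−1) = 42 = 2 · 3 · 7.
Divisors of 42: 1, 2, 3, 6, 7, 14, 21, 42.
Compute 16^d (mod 49) for the divisors d until we hit 1:
16^1 ≡ 16 (mod 49)
16^2 ≡ 11 (mod 49)
16^3 ≡ 29 (mod 49)
16^6 ≡ 8 (mod 49)
16^7 ≡ 30 (mod 49)
16^14 ≡ 18 (mod 49)
16^21 ≡ 1 (mod 49) ✓
Therefore the multiplicative order of 16 modulo 49 is 21.

21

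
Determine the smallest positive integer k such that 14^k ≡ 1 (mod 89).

88

The order of 14 must divide φ(89) = 89 − 1 = 88 = 2^3 · 11.
Divisors of 88: 1, 2, 4, 8, 11, 22, 44, 88.
Compute 14^d (mod 89) for the divisors d until we hit 1:
14^1 ≡ 14 (mod 89)
14^2 ≡ 18 (mod 89)
14^4 ≡ 57 (mod 89)
14^8 ≡ 45 (mod 89)
14^11 ≡ 37 (mod 89)
14^22 ≡ 34 (mod 89)
14^44 ≡ 88 (mod 89)
14^88 ≡ 1 (mod 89) ✓
So ord_89(14) = 88.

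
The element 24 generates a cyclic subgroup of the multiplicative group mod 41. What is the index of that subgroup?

ord(24) | φ(41) = 41 − 1 = 40 = 2^3 · 5.
Divisors of 40: 1, 2, 4, 5, 8, 10, 20, 40.
Test each divisor d:
24^1 ≡ 24
24^2 ≡ 2
24^4 ≡ 4
24^5 ≡ 14
24^8 ≡ 16
24^10 ≡ 32
24^20 ≡ 40
24^40 ≡ 1
Thus |⟨24⟩| = ord(24) = 40.
The index is φ(41) / ord(24) = 40 / 40 = 1.

1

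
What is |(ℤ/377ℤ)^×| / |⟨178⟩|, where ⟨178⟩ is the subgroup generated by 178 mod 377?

8

By Lagrange's theorem, ord_377(178) divides φ(377) = φ(13·29) = (13−1)·(29−1) = 12·28 = 336 = 2^4 · 3 · 7.
Divisors of 336: 1, 2, 3, 4, 6, 7, 8, 12, 14, 16, 21, 24, 28, 42, 48, 56, 84, 112, 168, 336.
Compute 178^d (mod 377) for the divisors d until we hit 1:
178^1 ≡ 178 (mod 377)
178^2 ≡ 16 (mod 377)
178^3 ≡ 209 (mod 377)
178^4 ≡ 256 (mod 377)
178^6 ≡ 326 (mod 377)
178^7 ≡ 347 (mod 377)
178^8 ≡ 315 (mod 377)
178^12 ≡ 339 (mod 377)
178^14 ≡ 146 (mod 377)
178^16 ≡ 74 (mod 377)
178^21 ≡ 144 (mod 377)
178^24 ≡ 313 (mod 377)
178^28 ≡ 204 (mod 377)
178^42 ≡ 1 (mod 377) ✓
Thus |⟨178⟩| = ord(178) = 42.
The index is φ(377) / ord(178) = 336 / 42 = 8.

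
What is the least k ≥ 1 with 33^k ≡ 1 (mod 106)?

Since 33 ∈ (Z/106Z)^×, its order divides φ(106) = φ(2)·φ(53) = 1·52 = 52 = 2^2 · 13.
Divisors of 52: 1, 2, 4, 13, 26, 52.
Check 33^d mod 106 for each divisor in increasing order:
33^1 ≡ 33 (mod 106)
33^2 ≡ 29 (mod 106)
33^4 ≡ 99 (mod 106)
33^13 ≡ 23 (mod 106)
33^26 ≡ 105 (mod 106)
33^52 ≡ 1 (mod 106) ✓
So ord_106(33) = 52.

52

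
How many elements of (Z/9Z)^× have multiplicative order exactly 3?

2

φ(9) = φ(3^2) = 3·(3−1) = 6 = 2 · 3.
In a cyclic group of order 6, there are φ(d) elements of order d for each divisor d of 6, and zero for non-divisors.
3 | 6, and φ(3) = 3 − 1 = 2.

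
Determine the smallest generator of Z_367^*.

φ(367) = 367 − 1 = 366 = 2 · 3 · 61.
Test candidates g = 2, 3, … against the prime factors q ∈ {2, 3, 61} of φ(367): g is a generator iff g^(366/q) ≢ 1 for every such q.
g = 2: 2^183 ≡ 1 — hits 1, so not a primitive root.
g = 3: 3^183 ≡ 366; 3^122 ≡ 1 — hits 1, so not a primitive root.
g = 4: 4^183 ≡ 1 — hits 1, so not a primitive root.
g = 5: 5^183 ≡ 366; 5^122 ≡ 1 — hits 1, so not a primitive root.
g = 6: 6^183 ≡ 366; 6^122 ≡ 283; 6^6 ≡ 47 — none is 1, so 6 is a primitive root.
Hence the least primitive root of 367 is 6.

6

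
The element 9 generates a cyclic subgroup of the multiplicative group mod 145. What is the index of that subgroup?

8

Since 9 ∈ (Z/145Z)^×, its order divides φ(145) = φ(5·29) = (5−1)·(29−1) = 4·28 = 112 = 2^4 · 7.
Divisors of 112: 1, 2, 4, 7, 8, 14, 16, 28, 56, 112.
Compute 9^d (mod 145) for the divisors d until we hit 1:
9^1 ≡ 9 (mod 145)
9^2 ≡ 81 (mod 145)
9^4 ≡ 36 (mod 145)
9^7 ≡ 144 (mod 145)
9^8 ≡ 136 (mod 145)
9^14 ≡ 1 (mod 145) ✓
So ord_145(9) = 14, hence |⟨9⟩| = 14.
Index = |(Z/145Z)^×| / |⟨9⟩| = 112 / 14 = 8.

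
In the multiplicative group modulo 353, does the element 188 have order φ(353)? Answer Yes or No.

No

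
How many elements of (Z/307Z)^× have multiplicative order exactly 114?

0

φ(307) = 307 − 1 = 306 = 2 · 3^2 · 17.
In a cyclic group of order 306, there are φ(d) elements of order d for each divisor d of 306, and zero for non-divisors.
114 does not divide 306, so no element of (Z/307Z)^× has order 114.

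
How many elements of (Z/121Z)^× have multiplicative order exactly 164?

0

φ(121) = φ(11^2) = 11·(11−1) = 110 = 2 · 5 · 11.
Since (Z/121Z)^× is cyclic of order 110, the number of elements of order d is φ(d) when d | 110 and 0 otherwise.
164 does not divide 110, so no element of (Z/121Z)^× has order 164.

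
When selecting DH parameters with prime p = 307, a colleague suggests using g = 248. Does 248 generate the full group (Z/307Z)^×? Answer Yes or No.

No

φ(307) = 307 − 1 = 306 = 2 · 3^2 · 17.
248 is a primitive root mod 307 iff 248^(φ(307)/q) ≢ 1 for every prime q | φ(307), i.e. q ∈ {2, 3, 17}.
248^153 ≡ 1 (mod 307)  [q = 2: ≡ 1 ✗]
248^102 ≡ 17 (mod 307)  [q = 3: ≢ 1 ✓]
248^18 ≡ 105 (mod 307)  [q = 17: ≢ 1 ✓]
Since 248^153 ≡ 1, the order of 248 divides 153 < 306, so 248 is not a primitive root.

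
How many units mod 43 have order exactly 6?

2

φ(43) = 43 − 1 = 42 = 2 · 3 · 7.
(Z/43Z)^× is cyclic (|G| = 42); a cyclic group of order m has exactly φ(d) elements of each order d | m, and none otherwise.
6 = 2 · 3 divides 42, and φ(6) = 2.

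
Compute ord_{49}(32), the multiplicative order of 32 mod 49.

By Lagrange's theorem, ord_49(32) divides φ(49) = φ(7^2) = 7·(7−1) = 42 = 2 · 3 · 7.
Divisors of 42: 1, 2, 3, 6, 7, 14, 21, 42.
Compute 32^d (mod 49) for the divisors d until we hit 1:
32^1 ≡ 32
32^2 ≡ 44
32^3 ≡ 36
32^6 ≡ 22
32^7 ≡ 18
32^14 ≡ 30
32^21 ≡ 1
So ord_49(32) = 21.

21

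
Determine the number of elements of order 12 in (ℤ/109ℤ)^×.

φ(109) = 109 − 1 = 108 = 2^2 · 3^3.
Since (Z/109Z)^× is cyclic of order 108, the number of elements of order d is φ(d) when d | 108 and 0 otherwise.
12 = 2^2 · 3 divides 108, and φ(12) = 4.

4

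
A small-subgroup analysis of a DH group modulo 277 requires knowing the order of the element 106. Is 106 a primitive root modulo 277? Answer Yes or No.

No

φ(277) = 277 − 1 = 276 = 2^2 · 3 · 23.
Test 106^(276/q) mod 277 for each prime factor q of 276:
106^138 ≡ 1 (mod 277)  [q = 2: ≡ 1 ✗]
106^92 ≡ 116 (mod 277)  [q = 3: ≢ 1 ✓]
106^12 ≡ 264 (mod 277)  [q = 23: ≢ 1 ✓]
The check at q = 2 fails, so 106 generates a proper subgroup.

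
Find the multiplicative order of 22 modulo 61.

15

ord(22) | φ(61) = 61 − 1 = 60 = 2^2 · 3 · 5.
Divisors of 60: 1, 2, 3, 4, 5, 6, 10, 12, 15, 20, 30, 60.
Evaluate successive powers at the divisors of 60:
22^1 ≡ 22 (mod 61)
22^2 ≡ 57 (mod 61)
22^3 ≡ 34 (mod 61)
22^4 ≡ 16 (mod 61)
22^5 ≡ 47 (mod 61)
22^6 ≡ 58 (mod 61)
22^10 ≡ 13 (mod 61)
22^12 ≡ 9 (mod 61)
22^15 ≡ 1 (mod 61) ✓
So ord_61(22) = 15.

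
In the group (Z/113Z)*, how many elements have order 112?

φ(113) = 113 − 1 = 112 = 2^4 · 7.
In a cyclic group of order 112, there are φ(d) elements of order d for each divisor d of 112, and zero for non-divisors.
112 = 2^4 · 7 divides 112, and φ(112) = 48.

48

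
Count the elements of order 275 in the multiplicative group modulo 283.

0

φ(283) = 283 − 1 = 282 = 2 · 3 · 47.
In a cyclic group of order 282, there are φ(d) elements of order d for each divisor d of 282, and zero for non-divisors.
Here 282 is not a multiple of 275, so there are no elements of order 275.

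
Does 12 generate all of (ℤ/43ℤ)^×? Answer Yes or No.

φ(43) = 43 − 1 = 42 = 2 · 3 · 7.
12 is a primitive root mod 43 iff 12^(φ(43)/q) ≢ 1 for every prime q | φ(43), i.e. q ∈ {2, 3, 7}.
12^21 ≡ 42 (mod 43)  [q = 2: ≢ 1 ✓]
12^14 ≡ 36 (mod 43)  [q = 3: ≢ 1 ✓]
12^6 ≡ 21 (mod 43)  [q = 7: ≢ 1 ✓]
None equal 1, so ord_43(12) = 42: 12 is a primitive root.

Yes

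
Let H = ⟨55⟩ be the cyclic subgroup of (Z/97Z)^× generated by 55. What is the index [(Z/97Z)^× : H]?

3

Since 55 ∈ (Z/97Z)^×, its order divides φ(97) = 97 − 1 = 96 = 2^5 · 3.
Divisors of 96: 1, 2, 3, 4, 6, 8, 12, 16, 24, 32, 48, 96.
Evaluate successive powers at the divisors of 96:
55^1 ≡ 55 (mod 97)
55^2 ≡ 18 (mod 97)
55^3 ≡ 20 (mod 97)
55^4 ≡ 33 (mod 97)
55^6 ≡ 12 (mod 97)
55^8 ≡ 22 (mod 97)
55^12 ≡ 47 (mod 97)
55^16 ≡ 96 (mod 97)
55^24 ≡ 75 (mod 97)
55^32 ≡ 1 (mod 97) ✓
The order of 55 is 32, so the subgroup it generates has 32 elements.
The index is φ(97) / ord(55) = 96 / 32 = 3.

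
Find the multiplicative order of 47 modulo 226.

112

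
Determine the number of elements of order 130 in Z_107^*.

0

φ(107) = 107 − 1 = 106 = 2 · 53.
(Z/107Z)^× is cyclic (|G| = 106); a cyclic group of order m has exactly φ(d) elements of each order d | m, and none otherwise.
Since 130 ∤ 106, the count is 0.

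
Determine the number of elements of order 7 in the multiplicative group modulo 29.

φ(29) = 29 − 1 = 28 = 2^2 · 7.
Since (Z/29Z)^× is cyclic of order 28, the number of elements of order d is φ(d) when d | 28 and 0 otherwise.
7 | 28, and φ(7) = 7 − 1 = 6.

6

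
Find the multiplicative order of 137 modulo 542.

By Lagrange's theorem, ord_542(137) divides φ(542) = φ(2)·φ(271) = 1·270 = 270 = 2 · 3^3 · 5.
Divisors of 270: 1, 2, 3, 5, 6, 9, 10, 15, 18, 27, 30, 45, 54, 90, 135, 270.
Check 137^d mod 542 for each divisor in increasing order:
137^1 ≡ 137
137^2 ≡ 341
137^3 ≡ 105
137^5 ≡ 33
137^6 ≡ 185
137^9 ≡ 455
137^10 ≡ 5
137^15 ≡ 165
137^18 ≡ 523
137^27 ≡ 27
137^30 ≡ 125
137^45 ≡ 29
137^54 ≡ 187
137^90 ≡ 299
137^135 ≡ 541
137^270 ≡ 1
Therefore the multiplicative order of 137 modulo 542 is 270.

270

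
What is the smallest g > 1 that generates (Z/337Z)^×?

φ(337) = 337 − 1 = 336 = 2^4 · 3 · 7.
Test candidates g = 2, 3, … against the prime factors q ∈ {2, 3, 7} of φ(337): g is a generator iff g^(336/q) ≢ 1 for every such q.
g = 2: 2^168 ≡ 1 — hits 1, so not a primitive root.
g = 3: 3^168 ≡ 1 — hits 1, so not a primitive root.
g = 4: 4^168 ≡ 1 — hits 1, so not a primitive root.
g = 5: 5^168 ≡ 336; 5^112 ≡ 1 — hits 1, so not a primitive root.
g = 6: 6^168 ≡ 1 — hits 1, so not a primitive root.
g = 7: 7^168 ≡ 1 — hits 1, so not a primitive root.
g = 8: 8^168 ≡ 1 — hits 1, so not a primitive root.
g = 9: 9^168 ≡ 1 — hits 1, so not a primitive root.
g = 10: 10^168 ≡ 336; 10^112 ≡ 128; 10^48 ≡ 175 — none is 1, so 10 is a primitive root.
The smallest primitive root modulo 337 is 10.

10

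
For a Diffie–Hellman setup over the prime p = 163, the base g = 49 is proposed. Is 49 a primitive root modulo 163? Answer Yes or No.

No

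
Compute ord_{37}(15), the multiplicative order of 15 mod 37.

36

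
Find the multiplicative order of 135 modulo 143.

The order of 135 must divide φ(143) = φ(11·13) = (11−1)·(13−1) = 10·12 = 120 = 2^3 · 3 · 5.
Divisors of 120: 1, 2, 3, 4, 5, 6, 8, 10, 12, 15, 20, 24, 30, 40, 60, 120.
Compute 135^d (mod 143) for the divisors d until we hit 1:
135^1 ≡ 135 (mod 143)
135^2 ≡ 64 (mod 143)
135^3 ≡ 60 (mod 143)
135^4 ≡ 92 (mod 143)
135^5 ≡ 122 (mod 143)
135^6 ≡ 25 (mod 143)
135^8 ≡ 27 (mod 143)
135^10 ≡ 12 (mod 143)
135^12 ≡ 53 (mod 143)
135^15 ≡ 34 (mod 143)
135^20 ≡ 1 (mod 143) ✓
Hence ord(135) = 20.

20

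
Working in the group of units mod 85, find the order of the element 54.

16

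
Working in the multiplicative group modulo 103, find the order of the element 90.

ord(90) | φ(103) = 103 − 1 = 102 = 2 · 3 · 17.
Divisors of 102: 1, 2, 3, 6, 17, 34, 51, 102.
Compute 90^d (mod 103) for the divisors d until we hit 1:
90^1 ≡ 90 (mod 103)
90^2 ≡ 66 (mod 103)
90^3 ≡ 69 (mod 103)
90^6 ≡ 23 (mod 103)
90^17 ≡ 102 (mod 103)
90^34 ≡ 1 (mod 103) ✓
Therefore the multiplicative order of 90 modulo 103 is 34.

34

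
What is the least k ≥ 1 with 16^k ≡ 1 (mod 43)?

7

Since 16 ∈ (Z/43Z)^×, its order divides φ(43) = 43 − 1 = 42 = 2 · 3 · 7.
Divisors of 42: 1, 2, 3, 6, 7, 14, 21, 42.
Compute 16^d (mod 43) for the divisors d until we hit 1:
16^1 ≡ 16
16^2 ≡ 41
16^3 ≡ 11
16^6 ≡ 35
16^7 ≡ 1
The smallest such exponent is 7, so the order of 16 is 7.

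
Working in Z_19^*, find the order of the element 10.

18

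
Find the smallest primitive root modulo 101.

φ(101) = 101 − 1 = 100 = 2^2 · 5^2.
g is a primitive root iff g^(100/q) ≢ 1 (mod 101) for each prime q ∈ {2, 5}.
g = 2: 2^50 ≡ 100; 2^20 ≡ 95 — none is 1, so 2 is a primitive root.
The smallest primitive root modulo 101 is 2.

2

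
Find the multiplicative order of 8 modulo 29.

28

ord(8) | φ(29) = 29 − 1 = 28 = 2^2 · 7.
Divisors of 28: 1, 2, 4, 7, 14, 28.
Check 8^d mod 29 for each divisor in increasing order:
8^1 ≡ 8 (mod 29)
8^2 ≡ 6 (mod 29)
8^4 ≡ 7 (mod 29)
8^7 ≡ 17 (mod 29)
8^14 ≡ 28 (mod 29)
8^28 ≡ 1 (mod 29) ✓
So ord_29(8) = 28.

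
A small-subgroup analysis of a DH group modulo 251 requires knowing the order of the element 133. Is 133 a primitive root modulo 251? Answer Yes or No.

φ(251) = 251 − 1 = 250 = 2 · 5^3.
It suffices to check that the order of 133 is not a proper divisor of 250: compute 133^(250/q) for q ∈ {2, 5}.
133^125 ≡ 250 (mod 251)  [q = 2: ≢ 1 ✓]
133^50 ≡ 219 (mod 251)  [q = 5: ≢ 1 ✓]
All checks pass, so 133 has order 250 and is a primitive root modulo 251.

Yes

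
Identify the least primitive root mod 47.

5

φ(47) = 47 − 1 = 46 = 2 · 23.
Test candidates g = 2, 3, … against the prime factors q ∈ {2, 23} of φ(47): g is a generator iff g^(46/q) ≢ 1 for every such q.
g = 2: 2^23 ≡ 1 — hits 1, so not a primitive root.
g = 3: 3^23 ≡ 1 — hits 1, so not a primitive root.
g = 4: 4^23 ≡ 1 — hits 1, so not a primitive root.
g = 5: 5^23 ≡ 46; 5^2 ≡ 25 — none is 1, so 5 is a primitive root.
The smallest primitive root modulo 47 is 5.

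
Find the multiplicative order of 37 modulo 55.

By Lagrange's theorem, ord_55(37) divides φ(55) = φ(5·11) = (5−1)·(11−1) = 4·10 = 40 = 2^3 · 5.
Divisors of 40: 1, 2, 4, 5, 8, 10, 20, 40.
Compute 37^d (mod 55) for the divisors d until we hit 1:
37^1 ≡ 37 (mod 55)
37^2 ≡ 49 (mod 55)
37^4 ≡ 36 (mod 55)
37^5 ≡ 12 (mod 55)
37^8 ≡ 31 (mod 55)
37^10 ≡ 34 (mod 55)
37^20 ≡ 1 (mod 55) ✓
So ord_55(37) = 20.

20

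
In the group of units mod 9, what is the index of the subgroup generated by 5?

1

ord(5) | φ(9) = φ(3^2) = 3·(3−1) = 6 = 2 · 3.
Divisors of 6: 1, 2, 3, 6.
Evaluate successive powers at the divisors of 6:
5^1 ≡ 5
5^2 ≡ 7
5^3 ≡ 8
5^6 ≡ 1
So ord_9(5) = 6, hence |⟨5⟩| = 6.
The index is φ(9) / ord(5) = 6 / 6 = 1.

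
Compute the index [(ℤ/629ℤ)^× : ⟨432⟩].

4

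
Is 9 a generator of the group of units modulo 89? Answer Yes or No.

φ(89) = 89 − 1 = 88 = 2^3 · 11.
Test 9^(88/q) mod 89 for each prime factor q of 88:
9^44 ≡ 1 (mod 89)  [q = 2: ≡ 1 ✗]
9^8 ≡ 2 (mod 89)  [q = 11: ≢ 1 ✓]
9^44 ≡ 1 shows ord(9) | 44, strictly less than φ(89); not a primitive root.

No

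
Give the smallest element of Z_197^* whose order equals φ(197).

φ(197) = 197 − 1 = 196 = 2^2 · 7^2.
Test candidates g = 2, 3, … against the prime factors q ∈ {2, 7} of φ(197): g is a generator iff g^(196/q) ≢ 1 for every such q.
g = 2: 2^98 ≡ 196; 2^28 ≡ 104 — none is 1, so 2 is a primitive root.
Hence the least primitive root of 197 is 2.

2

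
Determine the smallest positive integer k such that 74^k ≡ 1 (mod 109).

54

Since 74 ∈ (Z/109Z)^×, its order divides φ(109) = 109 − 1 = 108 = 2^2 · 3^3.
Divisors of 108: 1, 2, 3, 4, 6, 9, 12, 18, 27, 36, 54, 108.
Check 74^d mod 109 for each divisor in increasing order:
74^1 ≡ 74 (mod 109)
74^2 ≡ 26 (mod 109)
74^3 ≡ 71 (mod 109)
74^4 ≡ 22 (mod 109)
74^6 ≡ 27 (mod 109)
74^9 ≡ 64 (mod 109)
74^12 ≡ 75 (mod 109)
74^18 ≡ 63 (mod 109)
74^27 ≡ 108 (mod 109)
74^36 ≡ 45 (mod 109)
74^54 ≡ 1 (mod 109) ✓
Therefore the multiplicative order of 74 modulo 109 is 54.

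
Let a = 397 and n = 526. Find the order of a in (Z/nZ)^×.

262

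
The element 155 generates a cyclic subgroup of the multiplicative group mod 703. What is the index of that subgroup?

ord(155) | φ(703) = φ(19·37) = (19−1)·(37−1) = 18·36 = 648 = 2^3 · 3^4.
Divisors of 648: 1, 2, 3, 4, 6, 8, 9, 12, 18, 24, 27, 36, 54, 72, 81, 108, 162, 216, 324, 648.
Test each divisor d:
155^1 ≡ 155 (mod 703)
155^2 ≡ 123 (mod 703)
155^3 ≡ 84 (mod 703)
155^4 ≡ 366 (mod 703)
155^6 ≡ 26 (mod 703)
155^8 ≡ 386 (mod 703)
155^9 ≡ 75 (mod 703)
155^12 ≡ 676 (mod 703)
155^18 ≡ 1 (mod 703) ✓
So ord_703(155) = 18, hence |⟨155⟩| = 18.
[(Z/703Z)^× : ⟨155⟩] = 648/18 = 36.

36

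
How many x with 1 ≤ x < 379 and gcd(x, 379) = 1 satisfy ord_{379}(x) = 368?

0

φ(379) = 379 − 1 = 378 = 2 · 3^3 · 7.
In a cyclic group of order 378, there are φ(d) elements of order d for each divisor d of 378, and zero for non-divisors.
Since 368 ∤ 378, the count is 0.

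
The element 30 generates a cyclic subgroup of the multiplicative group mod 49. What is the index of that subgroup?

14

Since 30 ∈ (Z/49Z)^×, its order divides φ(49) = φ(7^2) = 7·(7−1) = 42 = 2 · 3 · 7.
Divisors of 42: 1, 2, 3, 6, 7, 14, 21, 42.
Check 30^d mod 49 for each divisor in increasing order:
30^1 ≡ 30 (mod 49)
30^2 ≡ 18 (mod 49)
30^3 ≡ 1 (mod 49) ✓
Thus |⟨30⟩| = ord(30) = 3.
The index is φ(49) / ord(30) = 42 / 3 = 14.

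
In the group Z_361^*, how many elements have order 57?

36

φ(361) = φ(19^2) = 19·(19−1) = 342 = 2 · 3^2 · 19.
(Z/361Z)^× is cyclic (|G| = 342); a cyclic group of order m has exactly φ(d) elements of each order d | m, and none otherwise.
57 = 3 · 19 divides 342, and φ(57) = 36.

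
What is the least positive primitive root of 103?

φ(103) = 103 − 1 = 102 = 2 · 3 · 17.
Test candidates g = 2, 3, … against the prime factors q ∈ {2, 3, 17} of φ(103): g is a generator iff g^(102/q) ≢ 1 for every such q.
g = 2: 2^51 ≡ 1 — hits 1, so not a primitive root.
g = 3: 3^51 ≡ 102; 3^34 ≡ 1 — hits 1, so not a primitive root.
g = 4: 4^51 ≡ 1 — hits 1, so not a primitive root.
g = 5: 5^51 ≡ 102; 5^34 ≡ 56; 5^6 ≡ 72 — none is 1, so 5 is a primitive root.
The smallest primitive root modulo 103 is 5.

5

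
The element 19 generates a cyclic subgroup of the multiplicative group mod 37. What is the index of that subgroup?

1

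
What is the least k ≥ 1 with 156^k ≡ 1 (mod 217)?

3

Since 156 ∈ (Z/217Z)^×, its order divides φ(217) = φ(7·31) = (7−1)·(31−1) = 6·30 = 180 = 2^2 · 3^2 · 5.
Divisors of 180: 1, 2, 3, 4, 5, 6, 9, 10, 12, 15, 18, 20, 30, 36, 45, 60, 90, 180.
Evaluate successive powers at the divisors of 180:
156^1 ≡ 156
156^2 ≡ 32
156^3 ≡ 1
Hence ord(156) = 3.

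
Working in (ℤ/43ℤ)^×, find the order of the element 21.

7

By Lagrange's theorem, ord_43(21) divides φ(43) = 43 − 1 = 42 = 2 · 3 · 7.
Divisors of 42: 1, 2, 3, 6, 7, 14, 21, 42.
Evaluate successive powers at the divisors of 42:
21^1 ≡ 21 (mod 43)
21^2 ≡ 11 (mod 43)
21^3 ≡ 16 (mod 43)
21^6 ≡ 41 (mod 43)
21^7 ≡ 1 (mod 43) ✓
Hence ord(21) = 7.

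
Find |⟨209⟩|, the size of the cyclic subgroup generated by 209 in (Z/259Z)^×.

ord(209) | φ(259) = φ(7·37) = (7−1)·(37−1) = 6·36 = 216 = 2^3 · 3^3.
Divisors of 216: 1, 2, 3, 4, 6, 8, 9, 12, 18, 24, 27, 36, 54, 72, 108, 216.
Test each divisor d:
209^1 ≡ 209
209^2 ≡ 169
209^3 ≡ 97
209^4 ≡ 71
209^6 ≡ 85
209^8 ≡ 120
209^9 ≡ 216
209^12 ≡ 232
209^18 ≡ 36
209^24 ≡ 211
209^27 ≡ 6
209^36 ≡ 1
So ord_259(209) = 36.

36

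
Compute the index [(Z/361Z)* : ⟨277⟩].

6

By Lagrange's theorem, ord_361(277) divides φ(361) = φ(19^2) = 19·(19−1) = 342 = 2 · 3^2 · 19.
Divisors of 342: 1, 2, 3, 6, 9, 18, 19, 38, 57, 114, 171, 342.
Check 277^d mod 361 for each divisor in increasing order:
277^1 ≡ 277 (mod 361)
277^2 ≡ 197 (mod 361)
277^3 ≡ 58 (mod 361)
277^6 ≡ 115 (mod 361)
277^9 ≡ 172 (mod 361)
277^18 ≡ 343 (mod 361)
277^19 ≡ 68 (mod 361)
277^38 ≡ 292 (mod 361)
277^57 ≡ 1 (mod 361) ✓
Thus |⟨277⟩| = ord(277) = 57.
The index is φ(361) / ord(277) = 342 / 57 = 6.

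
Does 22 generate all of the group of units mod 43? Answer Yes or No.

No

φ(43) = 43 − 1 = 42 = 2 · 3 · 7.
Test 22^(42/q) mod 43 for each prime factor q of 42:
22^21 ≡ 42 (mod 43)  [q = 2: ≢ 1 ✓]
22^14 ≡ 1 (mod 43)  [q = 3: ≡ 1 ✗]
22^6 ≡ 41 (mod 43)  [q = 7: ≢ 1 ✓]
The check at q = 3 fails, so 22 generates a proper subgroup.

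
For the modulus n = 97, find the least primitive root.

5

φ(97) = 97 − 1 = 96 = 2^5 · 3.
Test candidates g = 2, 3, … against the prime factors q ∈ {2, 3} of φ(97): g is a generator iff g^(96/q) ≢ 1 for every such q.
g = 2: 2^48 ≡ 1 — hits 1, so not a primitive root.
g = 3: 3^48 ≡ 1 — hits 1, so not a primitive root.
g = 4: 4^48 ≡ 1 — hits 1, so not a primitive root.
g = 5: 5^48 ≡ 96; 5^32 ≡ 35 — none is 1, so 5 is a primitive root.
The smallest primitive root modulo 97 is 5.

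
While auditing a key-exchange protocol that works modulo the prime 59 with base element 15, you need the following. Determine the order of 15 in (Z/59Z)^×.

29

ord(15) | φ(59) = 59 − 1 = 58 = 2 · 29.
Divisors of 58: 1, 2, 29, 58.
Evaluate successive powers at the divisors of 58:
15^1 ≡ 15 (mod 59)
15^2 ≡ 48 (mod 59)
15^29 ≡ 1 (mod 59) ✓
Hence ord(15) = 29.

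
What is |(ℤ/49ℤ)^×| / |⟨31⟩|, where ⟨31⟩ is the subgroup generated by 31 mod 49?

7

Since 31 ∈ (Z/49Z)^×, its order divides φ(49) = φ(7^2) = 7·(7−1) = 42 = 2 · 3 · 7.
Divisors of 42: 1, 2, 3, 6, 7, 14, 21, 42.
Evaluate successive powers at the divisors of 42:
31^1 ≡ 31
31^2 ≡ 30
31^3 ≡ 48
31^6 ≡ 1
The order of 31 is 6, so the subgroup it generates has 6 elements.
The index is φ(49) / ord(31) = 42 / 6 = 7.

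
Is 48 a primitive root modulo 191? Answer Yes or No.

No

φ(191) = 191 − 1 = 190 = 2 · 5 · 19.
An element g generates (Z/191Z)^× iff g^(190/q) ≢ 1 (mod 191) for each prime q ∈ {2, 5, 19}.
48^95 ≡ 1 (mod 191)  [q = 2: ≡ 1 ✗]
48^38 ≡ 184 (mod 191)  [q = 5: ≢ 1 ✓]
48^10 ≡ 150 (mod 191)  [q = 19: ≢ 1 ✓]
48^95 ≡ 1 shows ord(48) | 95, strictly less than φ(191); not a primitive root.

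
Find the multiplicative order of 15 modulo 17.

The order of 15 must divide φ(17) = 17 − 1 = 16 = 2^4.
Divisors of 16: 1, 2, 4, 8, 16.
Check 15^d mod 17 for each divisor in increasing order:
15^1 ≡ 15 (mod 17)
15^2 ≡ 4 (mod 17)
15^4 ≡ 16 (mod 17)
15^8 ≡ 1 (mod 17) ✓
Therefore the multiplicative order of 15 modulo 17 is 8.

8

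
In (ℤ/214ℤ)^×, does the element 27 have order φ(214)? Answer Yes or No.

No

φ(214) = φ(2)·φ(107) = 1·106 = 106 = 2 · 53.
An element g generates (Z/214Z)^× iff g^(106/q) ≢ 1 (mod 214) for each prime q ∈ {2, 53}.
27^53 ≡ 1 (mod 214)  [q = 2: ≡ 1 ✗]
27^2 ≡ 87 (mod 214)  [q = 53: ≢ 1 ✓]
The check at q = 2 fails, so 27 generates a proper subgroup.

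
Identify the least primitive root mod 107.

φ(107) = 107 − 1 = 106 = 2 · 53.
Test candidates g = 2, 3, … against the prime factors q ∈ {2, 53} of φ(107): g is a generator iff g^(106/q) ≢ 1 for every such q.
g = 2: 2^53 ≡ 106; 2^2 ≡ 4 — none is 1, so 2 is a primitive root.
Hence the least primitive root of 107 is 2.

2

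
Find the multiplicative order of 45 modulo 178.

11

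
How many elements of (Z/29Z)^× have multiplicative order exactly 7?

6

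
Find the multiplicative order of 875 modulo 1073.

252

The order of 875 must divide φ(1073) = φ(29·37) = (29−1)·(37−1) = 28·36 = 1008 = 2^4 · 3^2 · 7.
Divisors of 1008: 1, 2, 3, 4, 6, 7, 8, 9, 12, 14, 16, 18, 21, 24, 28, 36, 42, 48, 56, 63, 72, 84, 112, 126, 144, 168, 252, 336, 504, 1008.
Check 875^d mod 1073 for each divisor in increasing order:
875^1 ≡ 875
875^2 ≡ 576
875^3 ≡ 763
875^4 ≡ 219
875^6 ≡ 603
875^7 ≡ 782
875^8 ≡ 749
875^9 ≡ 845
875^12 ≡ 935
875^14 ≡ 987
875^16 ≡ 895
875^18 ≡ 480
875^21 ≡ 347
875^24 ≡ 803
875^28 ≡ 958
875^36 ≡ 778
875^42 ≡ 233
875^48 ≡ 1009
875^56 ≡ 349
875^63 ≡ 376
875^72 ≡ 112
875^84 ≡ 639
875^112 ≡ 552
875^126 ≡ 813
875^144 ≡ 741
875^168 ≡ 581
875^252 ≡ 1
So ord_1073(875) = 252.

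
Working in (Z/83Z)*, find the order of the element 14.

Since 14 ∈ (Z/83Z)^×, its order divides φ(83) = 83 − 1 = 82 = 2 · 41.
Divisors of 82: 1, 2, 41, 82.
Check 14^d mod 83 for each divisor in increasing order:
14^1 ≡ 14 (mod 83)
14^2 ≡ 30 (mod 83)
14^41 ≡ 82 (mod 83)
14^82 ≡ 1 (mod 83) ✓
Therefore the multiplicative order of 14 modulo 83 is 82.

82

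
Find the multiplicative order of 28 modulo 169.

Since 28 ∈ (Z/169Z)^×, its order divides φ(169) = φ(13^2) = 13·(13−1) = 156 = 2^2 · 3 · 13.
Divisors of 156: 1, 2, 3, 4, 6, 12, 13, 26, 39, 52, 78, 156.
Test each divisor d:
28^1 ≡ 28 (mod 169)
28^2 ≡ 108 (mod 169)
28^3 ≡ 151 (mod 169)
28^4 ≡ 3 (mod 169)
28^6 ≡ 155 (mod 169)
28^12 ≡ 27 (mod 169)
28^13 ≡ 80 (mod 169)
28^26 ≡ 147 (mod 169)
28^39 ≡ 99 (mod 169)
28^52 ≡ 146 (mod 169)
28^78 ≡ 168 (mod 169)
28^156 ≡ 1 (mod 169) ✓
Hence ord(28) = 156.

156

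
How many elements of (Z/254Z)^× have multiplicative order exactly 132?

φ(254) = φ(2)·φ(127) = 1·126 = 126 = 2 · 3^2 · 7.
In a cyclic group of order 126, there are φ(d) elements of order d for each divisor d of 126, and zero for non-divisors.
Here 126 is not a multiple of 132, so there are no elements of order 132.

0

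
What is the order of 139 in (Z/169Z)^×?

39

The order of 139 must divide φ(169) = φ(13^2) = 13·(13−1) = 156 = 2^2 · 3 · 13.
Divisors of 156: 1, 2, 3, 4, 6, 12, 13, 26, 39, 52, 78, 156.
Check 139^d mod 169 for each divisor in increasing order:
139^1 ≡ 139 (mod 169)
139^2 ≡ 55 (mod 169)
139^3 ≡ 40 (mod 169)
139^4 ≡ 152 (mod 169)
139^6 ≡ 79 (mod 169)
139^12 ≡ 157 (mod 169)
139^13 ≡ 22 (mod 169)
139^26 ≡ 146 (mod 169)
139^39 ≡ 1 (mod 169) ✓
The smallest such exponent is 39, so the order of 139 is 39.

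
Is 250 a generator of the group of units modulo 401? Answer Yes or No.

φ(401) = 401 − 1 = 400 = 2^4 · 5^2.
250 is a primitive root mod 401 iff 250^(φ(401)/q) ≢ 1 for every prime q | φ(401), i.e. q ∈ {2, 5}.
250^200 ≡ 1 (mod 401)  [q = 2: ≡ 1 ✗]
250^80 ≡ 1 (mod 401)  [q = 5: ≡ 1 ✗]
250^200 ≡ 1 shows ord(250) | 200, strictly less than φ(401); not a primitive root.

No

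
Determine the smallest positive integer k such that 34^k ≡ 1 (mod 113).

112

ord(34) | φ(113) = 113 − 1 = 112 = 2^4 · 7.
Divisors of 112: 1, 2, 4, 7, 8, 14, 16, 28, 56, 112.
Compute 34^d (mod 113) for the divisors d until we hit 1:
34^1 ≡ 34 (mod 113)
34^2 ≡ 26 (mod 113)
34^4 ≡ 111 (mod 113)
34^7 ≡ 40 (mod 113)
34^8 ≡ 4 (mod 113)
34^14 ≡ 18 (mod 113)
34^16 ≡ 16 (mod 113)
34^28 ≡ 98 (mod 113)
34^56 ≡ 112 (mod 113)
34^112 ≡ 1 (mod 113) ✓
Hence ord(34) = 112.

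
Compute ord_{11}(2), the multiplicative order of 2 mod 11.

The order of 2 must divide φ(11) = 11 − 1 = 10 = 2 · 5.
Divisors of 10: 1, 2, 5, 10.
Evaluate successive powers at the divisors of 10:
2^1 ≡ 2 (mod 11)
2^2 ≡ 4 (mod 11)
2^5 ≡ 10 (mod 11)
2^10 ≡ 1 (mod 11) ✓
So ord_11(2) = 10.

10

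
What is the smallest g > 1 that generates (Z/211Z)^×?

φ(211) = 211 − 1 = 210 = 2 · 3 · 5 · 7.
Test candidates g = 2, 3, … against the prime factors q ∈ {2, 3, 5, 7} of φ(211): g is a generator iff g^(210/q) ≢ 1 for every such q.
g = 2: 2^105 ≡ 210; 2^70 ≡ 196; 2^42 ≡ 107; 2^30 ≡ 171 — none is 1, so 2 is a primitive root.
Hence the least primitive root of 211 is 2.

2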